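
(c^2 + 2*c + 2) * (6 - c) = -c^3 + 4*c^2 + 10*c + 12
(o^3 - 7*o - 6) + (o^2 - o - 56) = o^3 + o^2 - 8*o - 62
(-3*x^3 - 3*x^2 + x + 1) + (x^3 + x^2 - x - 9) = -2*x^3 - 2*x^2 - 8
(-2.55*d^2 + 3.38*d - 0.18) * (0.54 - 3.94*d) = 10.047*d^3 - 14.6942*d^2 + 2.5344*d - 0.0972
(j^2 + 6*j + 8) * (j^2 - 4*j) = j^4 + 2*j^3 - 16*j^2 - 32*j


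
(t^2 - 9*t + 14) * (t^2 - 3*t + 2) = t^4 - 12*t^3 + 43*t^2 - 60*t + 28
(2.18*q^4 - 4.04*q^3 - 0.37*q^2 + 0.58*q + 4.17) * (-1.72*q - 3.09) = -3.7496*q^5 + 0.2126*q^4 + 13.12*q^3 + 0.1457*q^2 - 8.9646*q - 12.8853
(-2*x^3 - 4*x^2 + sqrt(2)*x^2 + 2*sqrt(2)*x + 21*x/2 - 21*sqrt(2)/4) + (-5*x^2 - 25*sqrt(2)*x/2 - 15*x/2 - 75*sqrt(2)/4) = -2*x^3 - 9*x^2 + sqrt(2)*x^2 - 21*sqrt(2)*x/2 + 3*x - 24*sqrt(2)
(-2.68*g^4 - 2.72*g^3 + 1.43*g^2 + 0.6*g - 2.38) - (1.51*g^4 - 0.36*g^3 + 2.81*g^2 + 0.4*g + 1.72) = -4.19*g^4 - 2.36*g^3 - 1.38*g^2 + 0.2*g - 4.1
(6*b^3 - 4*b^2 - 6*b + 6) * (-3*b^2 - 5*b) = -18*b^5 - 18*b^4 + 38*b^3 + 12*b^2 - 30*b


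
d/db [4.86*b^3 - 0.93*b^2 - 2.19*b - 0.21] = 14.58*b^2 - 1.86*b - 2.19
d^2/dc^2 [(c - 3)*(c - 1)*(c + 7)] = 6*c + 6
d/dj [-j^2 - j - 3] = -2*j - 1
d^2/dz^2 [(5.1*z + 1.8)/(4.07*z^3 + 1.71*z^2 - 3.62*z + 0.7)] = (506.88594*z^5 + 570.76866*z^4 + 380.54586*z^3 - 301.89924*z^2 - 134.25156*z + 68.71344)/(67.419143*z^9 + 84.977937*z^8 - 144.191553*z^7 - 111.378183*z^6 + 157.479738*z^5 + 11.485902*z^4 - 67.453868*z^3 + 30.03294*z^2 - 5.3214*z + 0.343)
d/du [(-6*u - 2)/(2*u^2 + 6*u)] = (3*u^2 + 2*u + 3)/(u^2*(u^2 + 6*u + 9))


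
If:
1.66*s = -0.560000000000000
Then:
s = -0.34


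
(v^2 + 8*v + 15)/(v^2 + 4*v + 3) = (v + 5)/(v + 1)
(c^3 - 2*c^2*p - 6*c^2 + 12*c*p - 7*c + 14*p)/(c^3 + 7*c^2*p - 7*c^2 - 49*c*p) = (c^2 - 2*c*p + c - 2*p)/(c*(c + 7*p))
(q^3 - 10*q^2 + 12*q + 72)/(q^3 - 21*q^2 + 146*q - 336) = (q^2 - 4*q - 12)/(q^2 - 15*q + 56)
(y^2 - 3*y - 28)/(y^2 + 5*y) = (y^2 - 3*y - 28)/(y*(y + 5))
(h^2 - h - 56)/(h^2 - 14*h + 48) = (h + 7)/(h - 6)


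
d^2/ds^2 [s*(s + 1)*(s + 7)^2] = 12*s^2 + 90*s + 126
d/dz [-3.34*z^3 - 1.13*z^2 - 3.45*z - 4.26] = -10.02*z^2 - 2.26*z - 3.45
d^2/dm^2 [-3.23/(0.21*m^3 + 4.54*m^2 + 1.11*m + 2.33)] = ((4.0698*m + 29.3284)*(0.21*m^3 + 4.54*m^2 + 1.11*m + 2.33) - 3.23*(0.63*m^2 + 9.08*m + 1.11)*(1.26*m^2 + 18.16*m + 2.22))/(0.21*m^3 + 4.54*m^2 + 1.11*m + 2.33)^3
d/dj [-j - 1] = -1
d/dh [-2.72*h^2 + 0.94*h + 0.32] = 0.94 - 5.44*h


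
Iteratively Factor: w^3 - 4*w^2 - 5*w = (w + 1)*(w^2 - 5*w) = (w - 5)*(w + 1)*(w)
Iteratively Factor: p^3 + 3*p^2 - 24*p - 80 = (p - 5)*(p^2 + 8*p + 16) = (p - 5)*(p + 4)*(p + 4)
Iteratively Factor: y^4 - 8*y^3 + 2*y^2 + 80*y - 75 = (y - 1)*(y^3 - 7*y^2 - 5*y + 75) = (y - 5)*(y - 1)*(y^2 - 2*y - 15) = (y - 5)*(y - 1)*(y + 3)*(y - 5)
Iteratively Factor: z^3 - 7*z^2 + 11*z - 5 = (z - 1)*(z^2 - 6*z + 5) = (z - 1)^2*(z - 5)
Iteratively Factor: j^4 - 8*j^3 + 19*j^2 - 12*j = (j)*(j^3 - 8*j^2 + 19*j - 12) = j*(j - 1)*(j^2 - 7*j + 12) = j*(j - 3)*(j - 1)*(j - 4)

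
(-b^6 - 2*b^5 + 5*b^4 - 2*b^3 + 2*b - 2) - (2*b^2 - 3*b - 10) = -b^6 - 2*b^5 + 5*b^4 - 2*b^3 - 2*b^2 + 5*b + 8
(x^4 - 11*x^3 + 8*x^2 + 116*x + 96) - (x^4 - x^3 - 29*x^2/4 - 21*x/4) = -10*x^3 + 61*x^2/4 + 485*x/4 + 96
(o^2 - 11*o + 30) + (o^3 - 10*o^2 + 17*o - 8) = o^3 - 9*o^2 + 6*o + 22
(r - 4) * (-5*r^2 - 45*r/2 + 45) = -5*r^3 - 5*r^2/2 + 135*r - 180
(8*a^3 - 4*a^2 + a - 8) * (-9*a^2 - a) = -72*a^5 + 28*a^4 - 5*a^3 + 71*a^2 + 8*a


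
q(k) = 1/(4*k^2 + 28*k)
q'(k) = (-8*k - 28)/(4*k^2 + 28*k)^2 = (-2*k - 7)/(4*k^2*(k + 7)^2)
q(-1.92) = -0.03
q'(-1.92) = -0.01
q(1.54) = 0.02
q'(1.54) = -0.01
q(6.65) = 0.00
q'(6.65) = -0.00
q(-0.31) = -0.12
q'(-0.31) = -0.37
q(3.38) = 0.01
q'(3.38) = -0.00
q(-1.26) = -0.03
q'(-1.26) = -0.02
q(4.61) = 0.00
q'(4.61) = -0.00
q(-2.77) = -0.02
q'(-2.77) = -0.00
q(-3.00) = -0.02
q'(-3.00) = 0.00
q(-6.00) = -0.04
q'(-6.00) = 0.03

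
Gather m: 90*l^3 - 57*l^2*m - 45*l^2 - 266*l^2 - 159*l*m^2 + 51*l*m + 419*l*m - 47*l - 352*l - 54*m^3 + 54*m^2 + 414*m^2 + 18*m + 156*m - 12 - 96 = 90*l^3 - 311*l^2 - 399*l - 54*m^3 + m^2*(468 - 159*l) + m*(-57*l^2 + 470*l + 174) - 108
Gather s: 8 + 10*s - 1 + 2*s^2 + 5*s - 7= 2*s^2 + 15*s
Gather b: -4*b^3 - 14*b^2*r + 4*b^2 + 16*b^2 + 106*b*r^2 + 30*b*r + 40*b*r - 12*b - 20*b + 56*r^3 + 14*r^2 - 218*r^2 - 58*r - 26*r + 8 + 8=-4*b^3 + b^2*(20 - 14*r) + b*(106*r^2 + 70*r - 32) + 56*r^3 - 204*r^2 - 84*r + 16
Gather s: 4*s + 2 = 4*s + 2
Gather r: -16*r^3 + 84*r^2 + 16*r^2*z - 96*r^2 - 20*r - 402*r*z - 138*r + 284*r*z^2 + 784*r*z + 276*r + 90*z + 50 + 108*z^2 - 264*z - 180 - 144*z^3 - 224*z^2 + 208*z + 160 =-16*r^3 + r^2*(16*z - 12) + r*(284*z^2 + 382*z + 118) - 144*z^3 - 116*z^2 + 34*z + 30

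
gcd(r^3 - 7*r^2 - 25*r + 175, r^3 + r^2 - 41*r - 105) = r^2 - 2*r - 35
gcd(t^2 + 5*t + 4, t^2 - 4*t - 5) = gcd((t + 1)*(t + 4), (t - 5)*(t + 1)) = t + 1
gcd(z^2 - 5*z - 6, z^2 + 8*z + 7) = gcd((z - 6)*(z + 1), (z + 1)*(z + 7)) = z + 1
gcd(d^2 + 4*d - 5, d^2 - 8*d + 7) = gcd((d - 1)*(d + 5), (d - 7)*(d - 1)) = d - 1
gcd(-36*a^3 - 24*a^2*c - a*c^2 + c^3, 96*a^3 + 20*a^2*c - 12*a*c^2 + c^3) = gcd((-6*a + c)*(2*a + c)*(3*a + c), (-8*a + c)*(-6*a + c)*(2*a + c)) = 12*a^2 + 4*a*c - c^2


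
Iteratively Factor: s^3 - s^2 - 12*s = (s + 3)*(s^2 - 4*s) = s*(s + 3)*(s - 4)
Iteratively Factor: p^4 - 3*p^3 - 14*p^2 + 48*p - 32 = (p - 4)*(p^3 + p^2 - 10*p + 8) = (p - 4)*(p + 4)*(p^2 - 3*p + 2) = (p - 4)*(p - 1)*(p + 4)*(p - 2)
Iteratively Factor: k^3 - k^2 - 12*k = (k + 3)*(k^2 - 4*k) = k*(k + 3)*(k - 4)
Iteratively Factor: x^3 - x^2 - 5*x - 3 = (x + 1)*(x^2 - 2*x - 3) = (x - 3)*(x + 1)*(x + 1)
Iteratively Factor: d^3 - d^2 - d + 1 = (d + 1)*(d^2 - 2*d + 1) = (d - 1)*(d + 1)*(d - 1)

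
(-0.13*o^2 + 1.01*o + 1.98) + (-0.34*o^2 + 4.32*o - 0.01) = -0.47*o^2 + 5.33*o + 1.97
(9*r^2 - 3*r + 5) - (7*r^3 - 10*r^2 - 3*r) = -7*r^3 + 19*r^2 + 5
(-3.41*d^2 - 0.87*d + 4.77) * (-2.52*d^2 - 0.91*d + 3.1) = 8.5932*d^4 + 5.2955*d^3 - 21.7997*d^2 - 7.0377*d + 14.787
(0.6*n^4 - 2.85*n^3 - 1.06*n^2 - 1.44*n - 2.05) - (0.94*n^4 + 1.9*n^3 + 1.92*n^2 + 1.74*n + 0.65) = -0.34*n^4 - 4.75*n^3 - 2.98*n^2 - 3.18*n - 2.7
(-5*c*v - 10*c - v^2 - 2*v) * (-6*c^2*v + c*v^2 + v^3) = 30*c^3*v^2 + 60*c^3*v + c^2*v^3 + 2*c^2*v^2 - 6*c*v^4 - 12*c*v^3 - v^5 - 2*v^4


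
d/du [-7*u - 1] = -7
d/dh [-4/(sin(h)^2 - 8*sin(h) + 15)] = 8*(sin(h) - 4)*cos(h)/(sin(h)^2 - 8*sin(h) + 15)^2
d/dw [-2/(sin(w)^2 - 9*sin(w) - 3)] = 2*(2*sin(w) - 9)*cos(w)/(9*sin(w) + cos(w)^2 + 2)^2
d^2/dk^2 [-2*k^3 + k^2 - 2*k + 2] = 2 - 12*k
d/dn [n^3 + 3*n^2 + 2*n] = 3*n^2 + 6*n + 2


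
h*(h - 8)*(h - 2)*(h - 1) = h^4 - 11*h^3 + 26*h^2 - 16*h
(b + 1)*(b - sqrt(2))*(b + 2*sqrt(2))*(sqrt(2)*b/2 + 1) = sqrt(2)*b^4/2 + sqrt(2)*b^3/2 + 2*b^3 - sqrt(2)*b^2 + 2*b^2 - 4*b - sqrt(2)*b - 4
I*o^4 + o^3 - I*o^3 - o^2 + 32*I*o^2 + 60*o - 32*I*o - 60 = (o - 5*I)*(o - 2*I)*(o + 6*I)*(I*o - I)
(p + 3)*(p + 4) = p^2 + 7*p + 12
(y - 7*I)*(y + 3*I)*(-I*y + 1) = -I*y^3 - 3*y^2 - 25*I*y + 21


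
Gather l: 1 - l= 1 - l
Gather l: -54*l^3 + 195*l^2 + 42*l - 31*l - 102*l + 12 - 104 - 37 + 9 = -54*l^3 + 195*l^2 - 91*l - 120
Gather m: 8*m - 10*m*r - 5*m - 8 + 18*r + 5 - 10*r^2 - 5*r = m*(3 - 10*r) - 10*r^2 + 13*r - 3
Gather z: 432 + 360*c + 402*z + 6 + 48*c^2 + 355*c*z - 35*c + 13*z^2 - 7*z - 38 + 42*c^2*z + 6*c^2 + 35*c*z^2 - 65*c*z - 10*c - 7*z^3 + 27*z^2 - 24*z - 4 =54*c^2 + 315*c - 7*z^3 + z^2*(35*c + 40) + z*(42*c^2 + 290*c + 371) + 396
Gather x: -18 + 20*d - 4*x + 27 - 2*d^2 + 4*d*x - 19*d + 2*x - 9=-2*d^2 + d + x*(4*d - 2)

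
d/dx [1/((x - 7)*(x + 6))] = (1 - 2*x)/(x^4 - 2*x^3 - 83*x^2 + 84*x + 1764)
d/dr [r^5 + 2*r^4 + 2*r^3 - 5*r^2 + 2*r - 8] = 5*r^4 + 8*r^3 + 6*r^2 - 10*r + 2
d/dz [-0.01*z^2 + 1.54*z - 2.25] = 1.54 - 0.02*z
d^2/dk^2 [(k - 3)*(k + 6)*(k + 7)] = 6*k + 20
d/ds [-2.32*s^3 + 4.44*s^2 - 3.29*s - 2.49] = -6.96*s^2 + 8.88*s - 3.29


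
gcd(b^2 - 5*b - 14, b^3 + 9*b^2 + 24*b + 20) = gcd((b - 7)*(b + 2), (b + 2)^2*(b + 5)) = b + 2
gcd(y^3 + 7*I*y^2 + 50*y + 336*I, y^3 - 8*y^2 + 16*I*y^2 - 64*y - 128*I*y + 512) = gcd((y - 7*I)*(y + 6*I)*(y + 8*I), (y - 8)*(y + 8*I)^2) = y + 8*I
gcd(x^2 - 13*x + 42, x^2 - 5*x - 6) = x - 6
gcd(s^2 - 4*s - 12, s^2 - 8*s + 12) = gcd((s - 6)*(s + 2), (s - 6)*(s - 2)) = s - 6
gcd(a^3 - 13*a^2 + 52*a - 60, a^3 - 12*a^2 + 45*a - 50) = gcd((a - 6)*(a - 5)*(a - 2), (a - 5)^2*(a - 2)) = a^2 - 7*a + 10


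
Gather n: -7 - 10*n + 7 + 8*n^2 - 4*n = 8*n^2 - 14*n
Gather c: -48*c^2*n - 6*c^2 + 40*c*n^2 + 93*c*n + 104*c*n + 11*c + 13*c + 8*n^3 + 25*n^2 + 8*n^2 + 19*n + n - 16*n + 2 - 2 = c^2*(-48*n - 6) + c*(40*n^2 + 197*n + 24) + 8*n^3 + 33*n^2 + 4*n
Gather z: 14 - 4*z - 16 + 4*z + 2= 0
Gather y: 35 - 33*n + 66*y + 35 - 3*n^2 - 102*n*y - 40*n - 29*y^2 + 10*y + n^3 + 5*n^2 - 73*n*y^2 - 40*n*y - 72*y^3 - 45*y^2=n^3 + 2*n^2 - 73*n - 72*y^3 + y^2*(-73*n - 74) + y*(76 - 142*n) + 70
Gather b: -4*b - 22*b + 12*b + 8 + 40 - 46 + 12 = 14 - 14*b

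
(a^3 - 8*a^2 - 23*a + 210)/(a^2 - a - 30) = a - 7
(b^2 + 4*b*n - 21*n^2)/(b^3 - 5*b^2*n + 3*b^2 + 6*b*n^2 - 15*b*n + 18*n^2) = (b + 7*n)/(b^2 - 2*b*n + 3*b - 6*n)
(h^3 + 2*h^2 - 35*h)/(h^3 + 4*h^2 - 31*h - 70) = h/(h + 2)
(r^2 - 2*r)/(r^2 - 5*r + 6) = r/(r - 3)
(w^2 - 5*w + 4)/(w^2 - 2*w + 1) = (w - 4)/(w - 1)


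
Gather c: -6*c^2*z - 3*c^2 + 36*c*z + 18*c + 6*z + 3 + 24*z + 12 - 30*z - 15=c^2*(-6*z - 3) + c*(36*z + 18)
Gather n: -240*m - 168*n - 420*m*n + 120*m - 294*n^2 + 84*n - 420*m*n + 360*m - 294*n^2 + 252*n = 240*m - 588*n^2 + n*(168 - 840*m)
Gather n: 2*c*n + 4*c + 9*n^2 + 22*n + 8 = 4*c + 9*n^2 + n*(2*c + 22) + 8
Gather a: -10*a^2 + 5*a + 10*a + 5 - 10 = -10*a^2 + 15*a - 5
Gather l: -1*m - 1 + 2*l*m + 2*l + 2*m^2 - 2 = l*(2*m + 2) + 2*m^2 - m - 3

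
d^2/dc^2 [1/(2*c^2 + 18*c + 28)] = (-c^2 - 9*c + (2*c + 9)^2 - 14)/(c^2 + 9*c + 14)^3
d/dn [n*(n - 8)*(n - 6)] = 3*n^2 - 28*n + 48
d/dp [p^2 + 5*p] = 2*p + 5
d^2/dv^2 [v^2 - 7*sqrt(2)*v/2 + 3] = 2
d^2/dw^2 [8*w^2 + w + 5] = 16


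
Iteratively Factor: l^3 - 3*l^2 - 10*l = (l - 5)*(l^2 + 2*l) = l*(l - 5)*(l + 2)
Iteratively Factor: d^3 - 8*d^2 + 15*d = (d - 5)*(d^2 - 3*d) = d*(d - 5)*(d - 3)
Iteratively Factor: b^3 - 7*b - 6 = (b + 1)*(b^2 - b - 6) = (b - 3)*(b + 1)*(b + 2)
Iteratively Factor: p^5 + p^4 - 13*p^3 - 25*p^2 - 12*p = (p + 3)*(p^4 - 2*p^3 - 7*p^2 - 4*p) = (p + 1)*(p + 3)*(p^3 - 3*p^2 - 4*p) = (p - 4)*(p + 1)*(p + 3)*(p^2 + p) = p*(p - 4)*(p + 1)*(p + 3)*(p + 1)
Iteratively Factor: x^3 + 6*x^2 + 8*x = (x)*(x^2 + 6*x + 8) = x*(x + 4)*(x + 2)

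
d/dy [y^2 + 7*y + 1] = 2*y + 7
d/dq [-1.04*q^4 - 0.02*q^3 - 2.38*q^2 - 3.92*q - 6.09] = -4.16*q^3 - 0.06*q^2 - 4.76*q - 3.92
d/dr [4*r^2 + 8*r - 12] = 8*r + 8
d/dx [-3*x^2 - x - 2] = -6*x - 1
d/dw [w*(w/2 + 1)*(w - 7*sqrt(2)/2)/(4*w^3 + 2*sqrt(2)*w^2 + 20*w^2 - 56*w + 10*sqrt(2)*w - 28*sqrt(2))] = (6*w^4 + 8*sqrt(2)*w^4 - 56*w^3 + 38*sqrt(2)*w^3 - 77*w^2 + 136*sqrt(2)*w^2 - 56*sqrt(2)*w + 196*w + 196)/(8*(2*w^6 + 2*sqrt(2)*w^5 + 20*w^5 - 5*w^4 + 20*sqrt(2)*w^4 - 270*w^3 - 6*sqrt(2)*w^3 - 280*sqrt(2)*w^2 + 389*w^2 - 140*w + 392*sqrt(2)*w + 196))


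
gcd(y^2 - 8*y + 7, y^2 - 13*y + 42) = y - 7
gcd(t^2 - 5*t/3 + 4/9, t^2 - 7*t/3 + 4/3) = t - 4/3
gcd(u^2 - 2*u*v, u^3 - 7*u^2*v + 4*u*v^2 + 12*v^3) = u - 2*v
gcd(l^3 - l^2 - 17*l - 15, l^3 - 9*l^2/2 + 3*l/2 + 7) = l + 1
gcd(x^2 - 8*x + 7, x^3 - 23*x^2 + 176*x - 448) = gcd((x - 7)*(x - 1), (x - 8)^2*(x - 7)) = x - 7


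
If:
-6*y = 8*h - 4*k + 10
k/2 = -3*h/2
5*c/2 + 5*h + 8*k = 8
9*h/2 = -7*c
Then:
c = 144/577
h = -224/577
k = 672/577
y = -215/577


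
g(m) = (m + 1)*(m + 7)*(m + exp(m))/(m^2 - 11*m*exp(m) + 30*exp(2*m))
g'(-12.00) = 0.95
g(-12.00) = -4.58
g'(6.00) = -0.00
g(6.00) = 0.01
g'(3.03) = -0.06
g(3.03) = 0.08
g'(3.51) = -0.04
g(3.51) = 0.05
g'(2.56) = -0.09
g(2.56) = 0.11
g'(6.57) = -0.00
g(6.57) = 0.00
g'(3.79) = -0.03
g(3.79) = 0.04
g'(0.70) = -0.04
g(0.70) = 0.33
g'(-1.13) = -0.71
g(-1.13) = 0.07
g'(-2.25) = -1.28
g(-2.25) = 1.59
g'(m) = (m + 1)*(m + 7)*(m + exp(m))*(11*m*exp(m) - 2*m - 60*exp(2*m) + 11*exp(m))/(m^2 - 11*m*exp(m) + 30*exp(2*m))^2 + (m + 1)*(m + 7)*(exp(m) + 1)/(m^2 - 11*m*exp(m) + 30*exp(2*m)) + (m + 1)*(m + exp(m))/(m^2 - 11*m*exp(m) + 30*exp(2*m)) + (m + 7)*(m + exp(m))/(m^2 - 11*m*exp(m) + 30*exp(2*m)) = ((m + 1)*(m + 7)*(m + exp(m))*(11*m*exp(m) - 2*m - 60*exp(2*m) + 11*exp(m)) + (m^2 - 11*m*exp(m) + 30*exp(2*m))*((m + 1)*(m + 7)*(exp(m) + 1) + (m + 1)*(m + exp(m)) + (m + 7)*(m + exp(m))))/(m^2 - 11*m*exp(m) + 30*exp(2*m))^2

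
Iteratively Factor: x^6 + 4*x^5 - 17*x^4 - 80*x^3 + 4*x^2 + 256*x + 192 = (x - 4)*(x^5 + 8*x^4 + 15*x^3 - 20*x^2 - 76*x - 48) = (x - 4)*(x + 4)*(x^4 + 4*x^3 - x^2 - 16*x - 12) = (x - 4)*(x + 2)*(x + 4)*(x^3 + 2*x^2 - 5*x - 6) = (x - 4)*(x - 2)*(x + 2)*(x + 4)*(x^2 + 4*x + 3) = (x - 4)*(x - 2)*(x + 1)*(x + 2)*(x + 4)*(x + 3)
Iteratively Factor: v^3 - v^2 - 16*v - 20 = (v - 5)*(v^2 + 4*v + 4) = (v - 5)*(v + 2)*(v + 2)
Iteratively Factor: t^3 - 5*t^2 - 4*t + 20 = (t + 2)*(t^2 - 7*t + 10) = (t - 2)*(t + 2)*(t - 5)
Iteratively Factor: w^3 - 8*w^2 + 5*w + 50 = (w - 5)*(w^2 - 3*w - 10) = (w - 5)^2*(w + 2)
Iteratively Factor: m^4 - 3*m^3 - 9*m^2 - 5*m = (m - 5)*(m^3 + 2*m^2 + m) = (m - 5)*(m + 1)*(m^2 + m) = m*(m - 5)*(m + 1)*(m + 1)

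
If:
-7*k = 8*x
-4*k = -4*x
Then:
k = 0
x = 0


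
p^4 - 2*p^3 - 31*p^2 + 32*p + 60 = (p - 6)*(p - 2)*(p + 1)*(p + 5)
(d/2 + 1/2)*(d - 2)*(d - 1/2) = d^3/2 - 3*d^2/4 - 3*d/4 + 1/2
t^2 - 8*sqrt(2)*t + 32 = (t - 4*sqrt(2))^2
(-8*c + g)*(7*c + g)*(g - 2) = -56*c^2*g + 112*c^2 - c*g^2 + 2*c*g + g^3 - 2*g^2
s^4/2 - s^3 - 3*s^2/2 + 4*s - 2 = (s/2 + 1)*(s - 2)*(s - 1)^2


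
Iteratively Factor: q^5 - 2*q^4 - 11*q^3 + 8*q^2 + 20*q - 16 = (q - 4)*(q^4 + 2*q^3 - 3*q^2 - 4*q + 4) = (q - 4)*(q - 1)*(q^3 + 3*q^2 - 4) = (q - 4)*(q - 1)*(q + 2)*(q^2 + q - 2) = (q - 4)*(q - 1)*(q + 2)^2*(q - 1)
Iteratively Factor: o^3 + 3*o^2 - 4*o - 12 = (o - 2)*(o^2 + 5*o + 6) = (o - 2)*(o + 2)*(o + 3)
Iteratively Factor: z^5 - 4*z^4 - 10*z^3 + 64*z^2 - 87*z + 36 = (z - 3)*(z^4 - z^3 - 13*z^2 + 25*z - 12) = (z - 3)*(z - 1)*(z^3 - 13*z + 12) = (z - 3)*(z - 1)^2*(z^2 + z - 12) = (z - 3)*(z - 1)^2*(z + 4)*(z - 3)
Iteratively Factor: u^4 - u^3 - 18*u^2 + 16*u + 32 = (u - 4)*(u^3 + 3*u^2 - 6*u - 8) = (u - 4)*(u + 1)*(u^2 + 2*u - 8) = (u - 4)*(u + 1)*(u + 4)*(u - 2)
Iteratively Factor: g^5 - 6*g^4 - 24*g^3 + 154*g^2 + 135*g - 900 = (g + 3)*(g^4 - 9*g^3 + 3*g^2 + 145*g - 300) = (g - 5)*(g + 3)*(g^3 - 4*g^2 - 17*g + 60) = (g - 5)*(g + 3)*(g + 4)*(g^2 - 8*g + 15) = (g - 5)*(g - 3)*(g + 3)*(g + 4)*(g - 5)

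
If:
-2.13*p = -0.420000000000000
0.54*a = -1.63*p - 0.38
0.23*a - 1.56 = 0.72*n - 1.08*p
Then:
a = -1.30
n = -2.29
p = 0.20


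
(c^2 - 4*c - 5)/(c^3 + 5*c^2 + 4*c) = (c - 5)/(c*(c + 4))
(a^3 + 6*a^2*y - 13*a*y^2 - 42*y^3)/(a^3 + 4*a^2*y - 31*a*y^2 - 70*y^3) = (-a + 3*y)/(-a + 5*y)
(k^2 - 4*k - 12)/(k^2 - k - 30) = (k + 2)/(k + 5)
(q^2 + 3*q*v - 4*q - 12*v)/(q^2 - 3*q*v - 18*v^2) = (q - 4)/(q - 6*v)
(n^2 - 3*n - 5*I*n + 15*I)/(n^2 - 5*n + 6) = (n - 5*I)/(n - 2)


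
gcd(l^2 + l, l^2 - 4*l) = l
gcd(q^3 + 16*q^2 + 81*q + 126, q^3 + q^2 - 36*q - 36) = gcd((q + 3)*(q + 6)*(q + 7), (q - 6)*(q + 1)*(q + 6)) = q + 6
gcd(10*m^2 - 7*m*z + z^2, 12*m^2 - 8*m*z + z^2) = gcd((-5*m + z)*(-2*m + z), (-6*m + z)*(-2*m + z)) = -2*m + z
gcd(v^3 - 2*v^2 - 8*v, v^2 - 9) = 1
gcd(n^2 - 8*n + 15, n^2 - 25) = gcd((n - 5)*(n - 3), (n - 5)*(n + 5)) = n - 5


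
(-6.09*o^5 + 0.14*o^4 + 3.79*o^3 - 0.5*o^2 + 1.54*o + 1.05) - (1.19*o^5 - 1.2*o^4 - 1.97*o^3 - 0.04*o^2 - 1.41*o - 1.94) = -7.28*o^5 + 1.34*o^4 + 5.76*o^3 - 0.46*o^2 + 2.95*o + 2.99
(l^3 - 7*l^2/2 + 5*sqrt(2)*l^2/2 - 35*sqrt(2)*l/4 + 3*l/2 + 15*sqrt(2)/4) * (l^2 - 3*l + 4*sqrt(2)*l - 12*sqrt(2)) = l^5 - 13*l^4/2 + 13*sqrt(2)*l^4/2 - 169*sqrt(2)*l^3/4 + 32*l^3 - 269*l^2/2 + 78*sqrt(2)*l^2 - 117*sqrt(2)*l/4 + 240*l - 90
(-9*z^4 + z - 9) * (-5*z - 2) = 45*z^5 + 18*z^4 - 5*z^2 + 43*z + 18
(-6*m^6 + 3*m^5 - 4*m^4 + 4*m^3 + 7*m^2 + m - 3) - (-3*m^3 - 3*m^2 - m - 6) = -6*m^6 + 3*m^5 - 4*m^4 + 7*m^3 + 10*m^2 + 2*m + 3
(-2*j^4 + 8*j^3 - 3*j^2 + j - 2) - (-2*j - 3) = -2*j^4 + 8*j^3 - 3*j^2 + 3*j + 1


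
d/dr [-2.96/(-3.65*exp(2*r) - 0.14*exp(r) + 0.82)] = (-21.608*exp(r) - 0.4144)*exp(r)/(3.65*exp(2*r) + 0.14*exp(r) - 0.82)^2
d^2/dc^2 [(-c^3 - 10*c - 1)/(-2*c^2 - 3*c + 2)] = 2*(53*c^3 - 6*c^2 + 150*c + 73)/(8*c^6 + 36*c^5 + 30*c^4 - 45*c^3 - 30*c^2 + 36*c - 8)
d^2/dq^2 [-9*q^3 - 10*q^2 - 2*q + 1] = -54*q - 20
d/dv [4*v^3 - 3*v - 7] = 12*v^2 - 3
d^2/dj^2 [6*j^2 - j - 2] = 12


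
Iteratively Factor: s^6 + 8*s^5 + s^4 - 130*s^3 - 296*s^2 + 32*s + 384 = (s - 4)*(s^5 + 12*s^4 + 49*s^3 + 66*s^2 - 32*s - 96) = (s - 4)*(s + 4)*(s^4 + 8*s^3 + 17*s^2 - 2*s - 24) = (s - 4)*(s + 3)*(s + 4)*(s^3 + 5*s^2 + 2*s - 8) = (s - 4)*(s + 2)*(s + 3)*(s + 4)*(s^2 + 3*s - 4) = (s - 4)*(s - 1)*(s + 2)*(s + 3)*(s + 4)*(s + 4)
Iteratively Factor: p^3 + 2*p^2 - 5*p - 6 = (p + 3)*(p^2 - p - 2) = (p + 1)*(p + 3)*(p - 2)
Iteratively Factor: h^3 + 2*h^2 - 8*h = (h + 4)*(h^2 - 2*h) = h*(h + 4)*(h - 2)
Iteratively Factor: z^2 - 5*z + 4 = (z - 4)*(z - 1)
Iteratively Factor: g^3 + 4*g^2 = (g + 4)*(g^2) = g*(g + 4)*(g)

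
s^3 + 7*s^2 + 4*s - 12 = (s - 1)*(s + 2)*(s + 6)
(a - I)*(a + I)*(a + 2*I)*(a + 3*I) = a^4 + 5*I*a^3 - 5*a^2 + 5*I*a - 6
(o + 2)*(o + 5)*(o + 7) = o^3 + 14*o^2 + 59*o + 70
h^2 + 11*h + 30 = (h + 5)*(h + 6)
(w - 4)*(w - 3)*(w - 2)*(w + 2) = w^4 - 7*w^3 + 8*w^2 + 28*w - 48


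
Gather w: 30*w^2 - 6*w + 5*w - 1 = 30*w^2 - w - 1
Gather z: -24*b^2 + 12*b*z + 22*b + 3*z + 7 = -24*b^2 + 22*b + z*(12*b + 3) + 7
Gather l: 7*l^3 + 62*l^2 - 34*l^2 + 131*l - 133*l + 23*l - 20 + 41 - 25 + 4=7*l^3 + 28*l^2 + 21*l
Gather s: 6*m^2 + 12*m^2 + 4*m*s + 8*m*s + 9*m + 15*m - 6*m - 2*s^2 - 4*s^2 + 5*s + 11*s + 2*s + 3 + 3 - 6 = 18*m^2 + 18*m - 6*s^2 + s*(12*m + 18)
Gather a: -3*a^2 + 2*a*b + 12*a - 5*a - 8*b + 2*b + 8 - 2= -3*a^2 + a*(2*b + 7) - 6*b + 6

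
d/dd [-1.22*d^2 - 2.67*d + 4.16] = -2.44*d - 2.67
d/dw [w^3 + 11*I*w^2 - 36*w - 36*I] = 3*w^2 + 22*I*w - 36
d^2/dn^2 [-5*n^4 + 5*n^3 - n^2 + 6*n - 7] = -60*n^2 + 30*n - 2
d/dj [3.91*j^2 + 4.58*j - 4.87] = 7.82*j + 4.58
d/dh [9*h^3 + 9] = 27*h^2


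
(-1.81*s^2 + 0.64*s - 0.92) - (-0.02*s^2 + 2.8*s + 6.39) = -1.79*s^2 - 2.16*s - 7.31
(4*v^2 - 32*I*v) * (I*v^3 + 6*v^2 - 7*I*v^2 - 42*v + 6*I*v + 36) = 4*I*v^5 + 56*v^4 - 28*I*v^4 - 392*v^3 - 168*I*v^3 + 336*v^2 + 1344*I*v^2 - 1152*I*v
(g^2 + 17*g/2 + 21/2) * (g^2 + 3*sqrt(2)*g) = g^4 + 3*sqrt(2)*g^3 + 17*g^3/2 + 21*g^2/2 + 51*sqrt(2)*g^2/2 + 63*sqrt(2)*g/2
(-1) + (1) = 0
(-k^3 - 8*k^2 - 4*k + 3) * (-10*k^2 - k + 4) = 10*k^5 + 81*k^4 + 44*k^3 - 58*k^2 - 19*k + 12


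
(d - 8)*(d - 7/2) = d^2 - 23*d/2 + 28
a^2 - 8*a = a*(a - 8)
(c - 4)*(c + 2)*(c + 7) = c^3 + 5*c^2 - 22*c - 56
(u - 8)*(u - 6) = u^2 - 14*u + 48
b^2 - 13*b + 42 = (b - 7)*(b - 6)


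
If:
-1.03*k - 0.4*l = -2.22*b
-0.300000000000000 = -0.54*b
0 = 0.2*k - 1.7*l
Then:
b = 0.56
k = 1.15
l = 0.13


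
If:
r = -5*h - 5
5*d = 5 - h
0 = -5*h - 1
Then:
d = 26/25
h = -1/5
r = -4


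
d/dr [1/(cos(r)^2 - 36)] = 2*sin(r)*cos(r)/(cos(r)^2 - 36)^2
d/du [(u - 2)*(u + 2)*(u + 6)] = 3*u^2 + 12*u - 4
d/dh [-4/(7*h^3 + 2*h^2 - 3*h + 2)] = 4*(21*h^2 + 4*h - 3)/(7*h^3 + 2*h^2 - 3*h + 2)^2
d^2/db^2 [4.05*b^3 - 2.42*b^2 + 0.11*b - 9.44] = 24.3*b - 4.84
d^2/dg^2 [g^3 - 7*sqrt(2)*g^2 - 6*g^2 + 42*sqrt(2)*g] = 6*g - 14*sqrt(2) - 12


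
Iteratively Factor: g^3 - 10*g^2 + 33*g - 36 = (g - 3)*(g^2 - 7*g + 12) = (g - 3)^2*(g - 4)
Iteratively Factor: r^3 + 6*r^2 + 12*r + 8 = (r + 2)*(r^2 + 4*r + 4) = (r + 2)^2*(r + 2)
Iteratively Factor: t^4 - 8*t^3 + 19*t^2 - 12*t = (t)*(t^3 - 8*t^2 + 19*t - 12) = t*(t - 3)*(t^2 - 5*t + 4) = t*(t - 4)*(t - 3)*(t - 1)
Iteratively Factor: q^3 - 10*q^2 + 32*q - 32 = (q - 4)*(q^2 - 6*q + 8) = (q - 4)*(q - 2)*(q - 4)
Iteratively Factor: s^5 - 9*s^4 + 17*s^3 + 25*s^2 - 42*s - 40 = (s + 1)*(s^4 - 10*s^3 + 27*s^2 - 2*s - 40) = (s - 2)*(s + 1)*(s^3 - 8*s^2 + 11*s + 20) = (s - 2)*(s + 1)^2*(s^2 - 9*s + 20) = (s - 4)*(s - 2)*(s + 1)^2*(s - 5)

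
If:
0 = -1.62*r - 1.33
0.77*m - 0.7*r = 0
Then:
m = -0.75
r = -0.82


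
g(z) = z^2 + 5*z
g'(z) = 2*z + 5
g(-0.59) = -2.60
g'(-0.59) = 3.82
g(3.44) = 29.03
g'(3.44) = 11.88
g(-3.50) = -5.25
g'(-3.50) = -2.00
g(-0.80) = -3.36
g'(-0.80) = 3.40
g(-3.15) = -5.83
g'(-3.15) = -1.30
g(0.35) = 1.87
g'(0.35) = 5.70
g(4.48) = 42.47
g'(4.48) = 13.96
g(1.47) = 9.51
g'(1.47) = 7.94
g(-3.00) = -6.00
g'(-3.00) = -1.00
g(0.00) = 0.00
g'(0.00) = 5.00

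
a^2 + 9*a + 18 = (a + 3)*(a + 6)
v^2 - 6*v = v*(v - 6)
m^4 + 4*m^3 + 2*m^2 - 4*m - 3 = (m - 1)*(m + 1)^2*(m + 3)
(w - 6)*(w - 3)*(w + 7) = w^3 - 2*w^2 - 45*w + 126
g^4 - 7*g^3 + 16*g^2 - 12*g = g*(g - 3)*(g - 2)^2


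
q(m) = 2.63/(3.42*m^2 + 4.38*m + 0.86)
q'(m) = 2.63*(-6.84*m - 4.38)/(3.42*m^2 + 4.38*m + 0.86)^2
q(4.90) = 0.03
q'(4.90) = -0.01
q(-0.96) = -13.63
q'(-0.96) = 154.49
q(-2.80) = 0.17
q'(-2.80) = 0.16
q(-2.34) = 0.28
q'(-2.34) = 0.35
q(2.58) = 0.08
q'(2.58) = -0.05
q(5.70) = 0.02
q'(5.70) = -0.01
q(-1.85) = 0.59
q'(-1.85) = 1.09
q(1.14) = 0.26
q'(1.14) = -0.30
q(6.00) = 0.02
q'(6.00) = -0.01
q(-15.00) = 0.00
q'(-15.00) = 0.00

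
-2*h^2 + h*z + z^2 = (-h + z)*(2*h + z)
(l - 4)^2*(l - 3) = l^3 - 11*l^2 + 40*l - 48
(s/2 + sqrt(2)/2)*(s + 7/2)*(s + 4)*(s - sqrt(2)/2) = s^4/2 + sqrt(2)*s^3/4 + 15*s^3/4 + 15*sqrt(2)*s^2/8 + 13*s^2/2 - 15*s/4 + 7*sqrt(2)*s/2 - 7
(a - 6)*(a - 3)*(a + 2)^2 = a^4 - 5*a^3 - 14*a^2 + 36*a + 72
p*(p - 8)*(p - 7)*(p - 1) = p^4 - 16*p^3 + 71*p^2 - 56*p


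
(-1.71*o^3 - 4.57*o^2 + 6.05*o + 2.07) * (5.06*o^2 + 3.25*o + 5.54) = -8.6526*o^5 - 28.6817*o^4 + 6.2871*o^3 + 4.81889999999999*o^2 + 40.2445*o + 11.4678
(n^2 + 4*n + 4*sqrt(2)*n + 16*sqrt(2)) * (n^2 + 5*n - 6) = n^4 + 4*sqrt(2)*n^3 + 9*n^3 + 14*n^2 + 36*sqrt(2)*n^2 - 24*n + 56*sqrt(2)*n - 96*sqrt(2)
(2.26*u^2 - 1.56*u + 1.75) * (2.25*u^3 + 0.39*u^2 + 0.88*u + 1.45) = 5.085*u^5 - 2.6286*u^4 + 5.3179*u^3 + 2.5867*u^2 - 0.722*u + 2.5375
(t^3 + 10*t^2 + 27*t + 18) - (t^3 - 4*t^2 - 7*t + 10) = 14*t^2 + 34*t + 8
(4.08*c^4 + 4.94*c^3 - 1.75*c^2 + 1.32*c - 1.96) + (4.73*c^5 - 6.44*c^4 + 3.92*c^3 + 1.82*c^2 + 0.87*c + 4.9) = 4.73*c^5 - 2.36*c^4 + 8.86*c^3 + 0.0700000000000001*c^2 + 2.19*c + 2.94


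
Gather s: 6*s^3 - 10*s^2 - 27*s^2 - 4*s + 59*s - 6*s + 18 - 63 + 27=6*s^3 - 37*s^2 + 49*s - 18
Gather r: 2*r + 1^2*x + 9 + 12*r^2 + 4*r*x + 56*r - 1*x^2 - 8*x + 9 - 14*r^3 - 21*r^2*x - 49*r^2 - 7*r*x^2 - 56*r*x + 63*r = -14*r^3 + r^2*(-21*x - 37) + r*(-7*x^2 - 52*x + 121) - x^2 - 7*x + 18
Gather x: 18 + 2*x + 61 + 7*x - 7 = 9*x + 72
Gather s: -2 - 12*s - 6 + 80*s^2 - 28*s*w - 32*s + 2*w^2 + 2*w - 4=80*s^2 + s*(-28*w - 44) + 2*w^2 + 2*w - 12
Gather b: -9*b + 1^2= 1 - 9*b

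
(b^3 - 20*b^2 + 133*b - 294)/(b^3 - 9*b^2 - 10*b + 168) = (b - 7)/(b + 4)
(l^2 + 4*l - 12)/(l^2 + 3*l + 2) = (l^2 + 4*l - 12)/(l^2 + 3*l + 2)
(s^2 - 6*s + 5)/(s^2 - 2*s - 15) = (s - 1)/(s + 3)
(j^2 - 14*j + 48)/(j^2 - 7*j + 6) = (j - 8)/(j - 1)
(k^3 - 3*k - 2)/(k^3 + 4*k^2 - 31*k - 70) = (k^3 - 3*k - 2)/(k^3 + 4*k^2 - 31*k - 70)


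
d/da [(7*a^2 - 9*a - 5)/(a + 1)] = (7*a^2 + 14*a - 4)/(a^2 + 2*a + 1)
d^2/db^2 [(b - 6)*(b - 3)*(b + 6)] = 6*b - 6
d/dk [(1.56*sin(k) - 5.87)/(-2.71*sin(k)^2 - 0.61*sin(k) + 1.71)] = (4.2276*sin(k)^2 - 31.8154*sin(k) - 0.9131)*cos(k)/(7.3441*sin(k)^4 + 3.3062*sin(k)^3 - 8.8961*sin(k)^2 - 2.0862*sin(k) + 2.9241)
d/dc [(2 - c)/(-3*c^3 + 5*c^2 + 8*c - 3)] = (3*c^3 - 5*c^2 - 8*c + (c - 2)*(-9*c^2 + 10*c + 8) + 3)/(3*c^3 - 5*c^2 - 8*c + 3)^2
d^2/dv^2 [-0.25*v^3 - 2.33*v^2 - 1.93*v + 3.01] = -1.5*v - 4.66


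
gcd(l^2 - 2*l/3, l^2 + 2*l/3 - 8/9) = l - 2/3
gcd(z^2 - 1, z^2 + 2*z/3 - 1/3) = z + 1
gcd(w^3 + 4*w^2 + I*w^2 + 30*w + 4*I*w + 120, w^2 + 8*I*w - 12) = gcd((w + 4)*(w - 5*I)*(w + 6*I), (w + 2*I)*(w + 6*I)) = w + 6*I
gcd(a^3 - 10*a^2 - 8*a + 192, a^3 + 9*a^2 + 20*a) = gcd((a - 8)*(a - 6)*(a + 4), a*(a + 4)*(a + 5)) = a + 4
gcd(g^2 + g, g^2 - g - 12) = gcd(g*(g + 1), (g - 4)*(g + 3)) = 1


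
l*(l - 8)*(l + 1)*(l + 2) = l^4 - 5*l^3 - 22*l^2 - 16*l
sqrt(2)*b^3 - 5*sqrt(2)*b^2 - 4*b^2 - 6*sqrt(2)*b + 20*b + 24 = (b - 6)*(b - 2*sqrt(2))*(sqrt(2)*b + sqrt(2))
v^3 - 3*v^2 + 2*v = v*(v - 2)*(v - 1)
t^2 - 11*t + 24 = (t - 8)*(t - 3)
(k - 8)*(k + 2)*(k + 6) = k^3 - 52*k - 96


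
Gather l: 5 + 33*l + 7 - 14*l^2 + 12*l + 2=-14*l^2 + 45*l + 14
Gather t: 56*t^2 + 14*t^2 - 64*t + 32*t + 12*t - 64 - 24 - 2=70*t^2 - 20*t - 90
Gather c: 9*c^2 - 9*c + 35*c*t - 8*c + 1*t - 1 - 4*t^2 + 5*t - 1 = 9*c^2 + c*(35*t - 17) - 4*t^2 + 6*t - 2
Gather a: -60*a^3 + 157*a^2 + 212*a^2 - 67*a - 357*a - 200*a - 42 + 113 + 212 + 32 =-60*a^3 + 369*a^2 - 624*a + 315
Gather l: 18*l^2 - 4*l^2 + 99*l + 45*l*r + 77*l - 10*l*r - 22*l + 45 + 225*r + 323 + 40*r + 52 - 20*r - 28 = 14*l^2 + l*(35*r + 154) + 245*r + 392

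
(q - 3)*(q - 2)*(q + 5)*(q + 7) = q^4 + 7*q^3 - 19*q^2 - 103*q + 210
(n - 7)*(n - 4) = n^2 - 11*n + 28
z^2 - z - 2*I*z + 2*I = (z - 1)*(z - 2*I)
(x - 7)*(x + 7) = x^2 - 49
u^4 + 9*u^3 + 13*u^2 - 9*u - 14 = (u - 1)*(u + 1)*(u + 2)*(u + 7)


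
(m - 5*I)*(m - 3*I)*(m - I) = m^3 - 9*I*m^2 - 23*m + 15*I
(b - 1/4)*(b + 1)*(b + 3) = b^3 + 15*b^2/4 + 2*b - 3/4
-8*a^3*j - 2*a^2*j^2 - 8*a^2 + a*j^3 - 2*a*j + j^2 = (-4*a + j)*(2*a + j)*(a*j + 1)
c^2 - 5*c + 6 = (c - 3)*(c - 2)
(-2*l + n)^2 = 4*l^2 - 4*l*n + n^2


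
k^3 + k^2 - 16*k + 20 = (k - 2)^2*(k + 5)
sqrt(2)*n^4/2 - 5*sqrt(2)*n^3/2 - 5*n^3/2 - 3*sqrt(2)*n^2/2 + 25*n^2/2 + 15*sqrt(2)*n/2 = n*(n - 5)*(n - 3*sqrt(2))*(sqrt(2)*n/2 + 1/2)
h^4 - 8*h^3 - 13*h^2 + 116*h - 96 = (h - 8)*(h - 3)*(h - 1)*(h + 4)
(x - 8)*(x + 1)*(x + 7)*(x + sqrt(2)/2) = x^4 + sqrt(2)*x^3/2 - 57*x^2 - 56*x - 57*sqrt(2)*x/2 - 28*sqrt(2)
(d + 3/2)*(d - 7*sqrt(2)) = d^2 - 7*sqrt(2)*d + 3*d/2 - 21*sqrt(2)/2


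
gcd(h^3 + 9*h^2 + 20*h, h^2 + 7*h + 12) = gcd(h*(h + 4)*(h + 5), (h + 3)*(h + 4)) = h + 4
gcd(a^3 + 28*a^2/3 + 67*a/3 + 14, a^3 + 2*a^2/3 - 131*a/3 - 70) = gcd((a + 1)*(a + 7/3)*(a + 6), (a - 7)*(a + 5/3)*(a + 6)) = a + 6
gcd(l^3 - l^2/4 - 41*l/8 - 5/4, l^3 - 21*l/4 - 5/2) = l^2 - l/2 - 5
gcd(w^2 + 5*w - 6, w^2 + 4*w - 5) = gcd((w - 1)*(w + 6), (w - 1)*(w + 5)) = w - 1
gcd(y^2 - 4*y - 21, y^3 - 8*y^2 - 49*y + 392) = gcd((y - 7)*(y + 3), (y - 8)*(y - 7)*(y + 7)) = y - 7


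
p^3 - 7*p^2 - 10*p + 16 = (p - 8)*(p - 1)*(p + 2)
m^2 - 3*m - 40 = (m - 8)*(m + 5)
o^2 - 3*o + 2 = (o - 2)*(o - 1)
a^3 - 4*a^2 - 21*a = a*(a - 7)*(a + 3)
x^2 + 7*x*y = x*(x + 7*y)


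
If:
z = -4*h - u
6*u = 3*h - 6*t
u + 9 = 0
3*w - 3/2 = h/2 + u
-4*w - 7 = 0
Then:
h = 9/2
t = 45/4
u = -9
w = -7/4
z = -9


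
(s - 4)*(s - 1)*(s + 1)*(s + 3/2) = s^4 - 5*s^3/2 - 7*s^2 + 5*s/2 + 6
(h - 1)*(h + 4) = h^2 + 3*h - 4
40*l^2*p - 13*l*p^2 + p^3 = p*(-8*l + p)*(-5*l + p)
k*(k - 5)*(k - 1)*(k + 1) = k^4 - 5*k^3 - k^2 + 5*k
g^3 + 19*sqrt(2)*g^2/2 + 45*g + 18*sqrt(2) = (g + sqrt(2)/2)*(g + 3*sqrt(2))*(g + 6*sqrt(2))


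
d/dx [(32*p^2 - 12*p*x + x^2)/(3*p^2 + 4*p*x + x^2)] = 2*p*(-82*p^2 - 29*p*x + 8*x^2)/(9*p^4 + 24*p^3*x + 22*p^2*x^2 + 8*p*x^3 + x^4)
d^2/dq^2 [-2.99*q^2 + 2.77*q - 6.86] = -5.98000000000000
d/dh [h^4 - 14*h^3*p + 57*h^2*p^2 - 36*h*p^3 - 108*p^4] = 4*h^3 - 42*h^2*p + 114*h*p^2 - 36*p^3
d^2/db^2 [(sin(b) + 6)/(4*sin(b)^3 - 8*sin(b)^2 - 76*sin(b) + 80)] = (-2*sin(b)^6 - 26*sin(b)^5 + 3*sin(b)^4 + 248*sin(b)^3 + 253*sin(b)^2 - 1890*sin(b) - 2786)/(2*(sin(b) - 5)^3*(sin(b) - 1)^2*(sin(b) + 4)^3)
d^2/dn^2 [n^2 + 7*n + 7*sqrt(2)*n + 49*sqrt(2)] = 2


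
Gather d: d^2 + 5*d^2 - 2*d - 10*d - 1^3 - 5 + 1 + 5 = 6*d^2 - 12*d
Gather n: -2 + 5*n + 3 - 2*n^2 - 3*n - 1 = -2*n^2 + 2*n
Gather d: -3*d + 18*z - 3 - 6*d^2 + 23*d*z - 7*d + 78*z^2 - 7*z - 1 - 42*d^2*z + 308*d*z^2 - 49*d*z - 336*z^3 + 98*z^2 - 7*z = d^2*(-42*z - 6) + d*(308*z^2 - 26*z - 10) - 336*z^3 + 176*z^2 + 4*z - 4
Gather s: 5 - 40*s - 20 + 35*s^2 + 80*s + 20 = 35*s^2 + 40*s + 5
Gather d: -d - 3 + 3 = -d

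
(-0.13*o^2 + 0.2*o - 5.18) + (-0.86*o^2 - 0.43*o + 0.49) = -0.99*o^2 - 0.23*o - 4.69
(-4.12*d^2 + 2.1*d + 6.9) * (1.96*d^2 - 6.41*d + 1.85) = -8.0752*d^4 + 30.5252*d^3 - 7.559*d^2 - 40.344*d + 12.765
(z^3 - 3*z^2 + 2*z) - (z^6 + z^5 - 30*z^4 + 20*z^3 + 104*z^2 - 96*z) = -z^6 - z^5 + 30*z^4 - 19*z^3 - 107*z^2 + 98*z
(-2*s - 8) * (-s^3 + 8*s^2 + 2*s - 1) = 2*s^4 - 8*s^3 - 68*s^2 - 14*s + 8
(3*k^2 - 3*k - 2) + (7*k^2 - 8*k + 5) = 10*k^2 - 11*k + 3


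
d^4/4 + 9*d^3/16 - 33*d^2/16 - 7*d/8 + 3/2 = (d/4 + 1)*(d - 2)*(d - 3/4)*(d + 1)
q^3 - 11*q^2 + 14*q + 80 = (q - 8)*(q - 5)*(q + 2)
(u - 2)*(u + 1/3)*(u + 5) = u^3 + 10*u^2/3 - 9*u - 10/3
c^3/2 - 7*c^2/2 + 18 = (c/2 + 1)*(c - 6)*(c - 3)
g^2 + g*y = g*(g + y)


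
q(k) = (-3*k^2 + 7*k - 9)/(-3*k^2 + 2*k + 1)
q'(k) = (7 - 6*k)/(-3*k^2 + 2*k + 1) + (6*k - 2)*(-3*k^2 + 7*k - 9)/(-3*k^2 + 2*k + 1)^2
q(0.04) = -8.11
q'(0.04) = 19.57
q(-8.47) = 1.23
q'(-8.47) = 0.03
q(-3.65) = 1.61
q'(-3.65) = 0.21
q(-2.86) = 1.83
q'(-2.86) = 0.37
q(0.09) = -7.26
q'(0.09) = 14.77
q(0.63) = -5.41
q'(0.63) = -5.99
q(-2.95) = 1.80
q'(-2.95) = 0.35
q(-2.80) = 1.85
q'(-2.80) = 0.39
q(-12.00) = 1.15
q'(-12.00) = 0.01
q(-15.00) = 1.12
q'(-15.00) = 0.01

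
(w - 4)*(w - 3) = w^2 - 7*w + 12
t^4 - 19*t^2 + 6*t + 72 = (t - 3)^2*(t + 2)*(t + 4)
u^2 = u^2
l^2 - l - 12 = (l - 4)*(l + 3)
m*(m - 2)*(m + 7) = m^3 + 5*m^2 - 14*m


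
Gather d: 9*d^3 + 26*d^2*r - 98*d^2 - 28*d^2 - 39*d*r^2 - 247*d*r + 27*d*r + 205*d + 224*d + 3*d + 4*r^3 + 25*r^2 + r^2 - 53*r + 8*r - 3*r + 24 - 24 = 9*d^3 + d^2*(26*r - 126) + d*(-39*r^2 - 220*r + 432) + 4*r^3 + 26*r^2 - 48*r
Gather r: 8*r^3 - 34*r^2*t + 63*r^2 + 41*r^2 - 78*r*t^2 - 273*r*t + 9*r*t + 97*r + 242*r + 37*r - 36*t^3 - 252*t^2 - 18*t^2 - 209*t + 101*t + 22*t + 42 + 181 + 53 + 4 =8*r^3 + r^2*(104 - 34*t) + r*(-78*t^2 - 264*t + 376) - 36*t^3 - 270*t^2 - 86*t + 280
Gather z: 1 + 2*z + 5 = 2*z + 6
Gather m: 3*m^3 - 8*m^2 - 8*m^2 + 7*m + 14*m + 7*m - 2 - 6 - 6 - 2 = 3*m^3 - 16*m^2 + 28*m - 16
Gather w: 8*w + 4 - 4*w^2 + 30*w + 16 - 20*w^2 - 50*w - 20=-24*w^2 - 12*w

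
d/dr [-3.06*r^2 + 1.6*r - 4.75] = 1.6 - 6.12*r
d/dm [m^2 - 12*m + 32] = 2*m - 12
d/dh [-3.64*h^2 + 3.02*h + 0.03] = 3.02 - 7.28*h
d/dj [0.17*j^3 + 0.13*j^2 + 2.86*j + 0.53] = 0.51*j^2 + 0.26*j + 2.86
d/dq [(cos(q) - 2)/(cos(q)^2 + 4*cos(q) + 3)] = (cos(q)^2 - 4*cos(q) - 11)*sin(q)/(cos(q)^2 + 4*cos(q) + 3)^2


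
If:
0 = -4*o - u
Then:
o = -u/4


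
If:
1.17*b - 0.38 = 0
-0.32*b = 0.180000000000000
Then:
No Solution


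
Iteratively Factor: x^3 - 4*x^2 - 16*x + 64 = (x - 4)*(x^2 - 16) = (x - 4)*(x + 4)*(x - 4)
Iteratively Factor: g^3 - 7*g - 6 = (g + 2)*(g^2 - 2*g - 3) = (g + 1)*(g + 2)*(g - 3)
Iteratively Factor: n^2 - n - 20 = (n + 4)*(n - 5)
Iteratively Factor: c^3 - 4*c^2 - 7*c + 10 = (c - 1)*(c^2 - 3*c - 10) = (c - 5)*(c - 1)*(c + 2)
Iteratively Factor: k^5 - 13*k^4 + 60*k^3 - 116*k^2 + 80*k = (k - 5)*(k^4 - 8*k^3 + 20*k^2 - 16*k) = (k - 5)*(k - 2)*(k^3 - 6*k^2 + 8*k) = (k - 5)*(k - 2)^2*(k^2 - 4*k) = k*(k - 5)*(k - 2)^2*(k - 4)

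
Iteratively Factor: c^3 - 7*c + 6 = (c - 2)*(c^2 + 2*c - 3) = (c - 2)*(c + 3)*(c - 1)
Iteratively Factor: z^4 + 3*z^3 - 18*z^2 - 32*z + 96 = (z - 2)*(z^3 + 5*z^2 - 8*z - 48) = (z - 3)*(z - 2)*(z^2 + 8*z + 16) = (z - 3)*(z - 2)*(z + 4)*(z + 4)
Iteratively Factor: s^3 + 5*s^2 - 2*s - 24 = (s + 4)*(s^2 + s - 6) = (s + 3)*(s + 4)*(s - 2)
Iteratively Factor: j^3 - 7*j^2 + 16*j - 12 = (j - 2)*(j^2 - 5*j + 6) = (j - 3)*(j - 2)*(j - 2)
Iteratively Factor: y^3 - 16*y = (y)*(y^2 - 16) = y*(y - 4)*(y + 4)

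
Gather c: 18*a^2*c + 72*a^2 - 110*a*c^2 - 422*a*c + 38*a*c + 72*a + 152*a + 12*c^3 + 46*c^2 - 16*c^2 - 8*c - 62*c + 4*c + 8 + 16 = 72*a^2 + 224*a + 12*c^3 + c^2*(30 - 110*a) + c*(18*a^2 - 384*a - 66) + 24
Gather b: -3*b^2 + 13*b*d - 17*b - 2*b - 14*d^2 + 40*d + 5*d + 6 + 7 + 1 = -3*b^2 + b*(13*d - 19) - 14*d^2 + 45*d + 14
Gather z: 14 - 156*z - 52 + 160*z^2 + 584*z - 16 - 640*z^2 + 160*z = -480*z^2 + 588*z - 54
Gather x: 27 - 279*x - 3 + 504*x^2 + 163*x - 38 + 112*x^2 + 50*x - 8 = 616*x^2 - 66*x - 22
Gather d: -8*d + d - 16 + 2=-7*d - 14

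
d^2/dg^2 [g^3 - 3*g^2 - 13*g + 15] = 6*g - 6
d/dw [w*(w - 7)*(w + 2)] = 3*w^2 - 10*w - 14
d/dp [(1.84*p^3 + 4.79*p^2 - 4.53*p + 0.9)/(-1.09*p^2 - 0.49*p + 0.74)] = (-2.0056*p^4 - 1.8032*p^3 - 3.2*p^2 + 9.0512*p - 2.9112)/(1.1881*p^4 + 1.0682*p^3 - 1.3731*p^2 - 0.7252*p + 0.5476)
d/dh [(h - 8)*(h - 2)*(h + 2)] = 3*h^2 - 16*h - 4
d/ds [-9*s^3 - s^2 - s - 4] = -27*s^2 - 2*s - 1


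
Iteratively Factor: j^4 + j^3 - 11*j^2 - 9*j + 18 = (j + 2)*(j^3 - j^2 - 9*j + 9) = (j - 3)*(j + 2)*(j^2 + 2*j - 3) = (j - 3)*(j + 2)*(j + 3)*(j - 1)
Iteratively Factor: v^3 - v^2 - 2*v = (v)*(v^2 - v - 2) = v*(v + 1)*(v - 2)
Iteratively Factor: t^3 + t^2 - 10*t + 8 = (t + 4)*(t^2 - 3*t + 2) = (t - 1)*(t + 4)*(t - 2)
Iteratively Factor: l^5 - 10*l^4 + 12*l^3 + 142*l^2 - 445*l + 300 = (l + 4)*(l^4 - 14*l^3 + 68*l^2 - 130*l + 75) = (l - 5)*(l + 4)*(l^3 - 9*l^2 + 23*l - 15) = (l - 5)*(l - 1)*(l + 4)*(l^2 - 8*l + 15) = (l - 5)*(l - 3)*(l - 1)*(l + 4)*(l - 5)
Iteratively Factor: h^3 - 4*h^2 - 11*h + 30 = (h - 5)*(h^2 + h - 6) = (h - 5)*(h + 3)*(h - 2)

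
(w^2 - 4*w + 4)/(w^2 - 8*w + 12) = (w - 2)/(w - 6)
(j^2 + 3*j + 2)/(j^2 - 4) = (j + 1)/(j - 2)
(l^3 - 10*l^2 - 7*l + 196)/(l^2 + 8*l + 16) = (l^2 - 14*l + 49)/(l + 4)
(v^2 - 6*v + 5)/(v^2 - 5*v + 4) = (v - 5)/(v - 4)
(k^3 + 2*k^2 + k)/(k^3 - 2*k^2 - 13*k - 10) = k*(k + 1)/(k^2 - 3*k - 10)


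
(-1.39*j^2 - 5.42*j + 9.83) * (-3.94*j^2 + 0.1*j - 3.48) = 5.4766*j^4 + 21.2158*j^3 - 34.435*j^2 + 19.8446*j - 34.2084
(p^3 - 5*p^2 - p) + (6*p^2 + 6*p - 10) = p^3 + p^2 + 5*p - 10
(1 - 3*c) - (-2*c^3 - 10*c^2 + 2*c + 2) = 2*c^3 + 10*c^2 - 5*c - 1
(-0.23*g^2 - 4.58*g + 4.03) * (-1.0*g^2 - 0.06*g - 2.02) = 0.23*g^4 + 4.5938*g^3 - 3.2906*g^2 + 9.0098*g - 8.1406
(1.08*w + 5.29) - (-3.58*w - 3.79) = 4.66*w + 9.08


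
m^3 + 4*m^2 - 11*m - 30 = (m - 3)*(m + 2)*(m + 5)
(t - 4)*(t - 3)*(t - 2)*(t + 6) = t^4 - 3*t^3 - 28*t^2 + 132*t - 144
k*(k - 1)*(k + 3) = k^3 + 2*k^2 - 3*k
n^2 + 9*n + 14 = (n + 2)*(n + 7)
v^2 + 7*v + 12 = (v + 3)*(v + 4)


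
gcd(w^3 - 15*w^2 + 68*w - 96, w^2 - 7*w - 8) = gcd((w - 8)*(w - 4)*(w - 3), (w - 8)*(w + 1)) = w - 8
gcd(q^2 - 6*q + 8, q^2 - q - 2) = q - 2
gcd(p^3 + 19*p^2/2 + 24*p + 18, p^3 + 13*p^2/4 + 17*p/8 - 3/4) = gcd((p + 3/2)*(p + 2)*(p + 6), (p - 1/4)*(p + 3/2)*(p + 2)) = p^2 + 7*p/2 + 3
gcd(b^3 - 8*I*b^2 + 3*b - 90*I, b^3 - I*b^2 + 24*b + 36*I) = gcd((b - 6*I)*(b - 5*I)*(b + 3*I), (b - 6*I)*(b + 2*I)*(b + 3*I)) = b^2 - 3*I*b + 18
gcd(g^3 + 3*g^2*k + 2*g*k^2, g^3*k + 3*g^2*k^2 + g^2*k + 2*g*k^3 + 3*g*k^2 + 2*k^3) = g^2 + 3*g*k + 2*k^2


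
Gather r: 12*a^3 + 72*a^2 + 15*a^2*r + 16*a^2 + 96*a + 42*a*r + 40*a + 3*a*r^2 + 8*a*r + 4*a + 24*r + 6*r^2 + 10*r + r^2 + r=12*a^3 + 88*a^2 + 140*a + r^2*(3*a + 7) + r*(15*a^2 + 50*a + 35)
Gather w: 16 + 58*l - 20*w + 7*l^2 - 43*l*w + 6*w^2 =7*l^2 + 58*l + 6*w^2 + w*(-43*l - 20) + 16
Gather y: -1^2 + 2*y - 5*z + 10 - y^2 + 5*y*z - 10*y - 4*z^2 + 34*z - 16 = -y^2 + y*(5*z - 8) - 4*z^2 + 29*z - 7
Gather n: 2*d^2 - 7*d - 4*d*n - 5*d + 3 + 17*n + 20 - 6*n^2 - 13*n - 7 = 2*d^2 - 12*d - 6*n^2 + n*(4 - 4*d) + 16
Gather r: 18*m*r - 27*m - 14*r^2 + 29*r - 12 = -27*m - 14*r^2 + r*(18*m + 29) - 12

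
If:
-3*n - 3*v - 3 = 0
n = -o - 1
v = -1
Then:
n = 0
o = -1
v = -1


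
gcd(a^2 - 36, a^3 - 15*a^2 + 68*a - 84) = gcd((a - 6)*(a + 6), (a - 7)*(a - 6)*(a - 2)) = a - 6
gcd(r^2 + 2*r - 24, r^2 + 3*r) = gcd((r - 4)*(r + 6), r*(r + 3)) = 1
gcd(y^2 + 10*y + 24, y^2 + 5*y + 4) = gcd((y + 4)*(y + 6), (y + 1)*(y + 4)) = y + 4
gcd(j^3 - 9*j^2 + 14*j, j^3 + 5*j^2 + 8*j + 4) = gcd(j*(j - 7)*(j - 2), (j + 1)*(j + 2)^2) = 1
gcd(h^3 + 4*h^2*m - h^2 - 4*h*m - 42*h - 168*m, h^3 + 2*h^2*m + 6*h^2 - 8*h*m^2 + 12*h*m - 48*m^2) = h^2 + 4*h*m + 6*h + 24*m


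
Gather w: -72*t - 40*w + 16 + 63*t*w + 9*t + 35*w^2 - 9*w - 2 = -63*t + 35*w^2 + w*(63*t - 49) + 14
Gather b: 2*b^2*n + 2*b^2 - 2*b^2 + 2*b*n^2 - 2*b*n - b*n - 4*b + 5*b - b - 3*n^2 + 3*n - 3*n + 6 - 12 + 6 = 2*b^2*n + b*(2*n^2 - 3*n) - 3*n^2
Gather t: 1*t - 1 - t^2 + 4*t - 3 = -t^2 + 5*t - 4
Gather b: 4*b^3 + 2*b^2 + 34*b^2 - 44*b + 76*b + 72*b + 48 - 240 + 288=4*b^3 + 36*b^2 + 104*b + 96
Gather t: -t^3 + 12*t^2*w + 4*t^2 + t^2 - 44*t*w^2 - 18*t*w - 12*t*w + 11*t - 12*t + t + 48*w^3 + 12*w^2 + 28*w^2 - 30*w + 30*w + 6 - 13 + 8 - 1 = -t^3 + t^2*(12*w + 5) + t*(-44*w^2 - 30*w) + 48*w^3 + 40*w^2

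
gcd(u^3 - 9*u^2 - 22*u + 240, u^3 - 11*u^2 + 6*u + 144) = u^2 - 14*u + 48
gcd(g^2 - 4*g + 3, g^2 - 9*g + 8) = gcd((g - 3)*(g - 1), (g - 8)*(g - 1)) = g - 1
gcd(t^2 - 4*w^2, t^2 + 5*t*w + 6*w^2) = t + 2*w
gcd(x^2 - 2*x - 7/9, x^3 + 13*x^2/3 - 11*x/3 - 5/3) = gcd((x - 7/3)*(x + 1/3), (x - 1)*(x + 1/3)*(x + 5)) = x + 1/3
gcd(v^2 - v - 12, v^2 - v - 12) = v^2 - v - 12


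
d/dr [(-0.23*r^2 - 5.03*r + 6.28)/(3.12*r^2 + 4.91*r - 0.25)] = (14.5643*r^2 - 39.0722*r - 29.5773)/(9.7344*r^4 + 30.6384*r^3 + 22.5481*r^2 - 2.455*r + 0.0625)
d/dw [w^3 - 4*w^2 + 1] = w*(3*w - 8)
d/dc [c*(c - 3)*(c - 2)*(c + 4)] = 4*c^3 - 3*c^2 - 28*c + 24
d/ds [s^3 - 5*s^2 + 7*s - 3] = 3*s^2 - 10*s + 7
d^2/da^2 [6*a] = 0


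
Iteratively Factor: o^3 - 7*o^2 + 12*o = (o)*(o^2 - 7*o + 12) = o*(o - 3)*(o - 4)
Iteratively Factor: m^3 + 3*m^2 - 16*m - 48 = (m + 3)*(m^2 - 16) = (m - 4)*(m + 3)*(m + 4)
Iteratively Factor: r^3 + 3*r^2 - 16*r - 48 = (r - 4)*(r^2 + 7*r + 12) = (r - 4)*(r + 4)*(r + 3)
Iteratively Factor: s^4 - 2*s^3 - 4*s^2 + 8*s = (s)*(s^3 - 2*s^2 - 4*s + 8) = s*(s + 2)*(s^2 - 4*s + 4) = s*(s - 2)*(s + 2)*(s - 2)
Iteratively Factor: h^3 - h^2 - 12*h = (h - 4)*(h^2 + 3*h) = (h - 4)*(h + 3)*(h)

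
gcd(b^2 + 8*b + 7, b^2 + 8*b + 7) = b^2 + 8*b + 7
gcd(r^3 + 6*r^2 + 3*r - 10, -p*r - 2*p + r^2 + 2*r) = r + 2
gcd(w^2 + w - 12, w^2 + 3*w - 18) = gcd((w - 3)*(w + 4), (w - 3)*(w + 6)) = w - 3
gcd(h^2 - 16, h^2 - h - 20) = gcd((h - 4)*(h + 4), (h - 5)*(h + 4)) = h + 4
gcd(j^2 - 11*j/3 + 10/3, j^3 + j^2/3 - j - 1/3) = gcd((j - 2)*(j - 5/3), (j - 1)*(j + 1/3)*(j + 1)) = 1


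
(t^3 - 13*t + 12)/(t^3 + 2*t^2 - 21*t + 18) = (t + 4)/(t + 6)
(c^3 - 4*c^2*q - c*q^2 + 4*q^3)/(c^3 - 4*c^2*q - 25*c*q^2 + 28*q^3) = (-c^2 + 3*c*q + 4*q^2)/(-c^2 + 3*c*q + 28*q^2)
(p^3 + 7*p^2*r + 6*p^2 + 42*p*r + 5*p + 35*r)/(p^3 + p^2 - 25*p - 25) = (p + 7*r)/(p - 5)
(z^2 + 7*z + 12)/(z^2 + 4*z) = (z + 3)/z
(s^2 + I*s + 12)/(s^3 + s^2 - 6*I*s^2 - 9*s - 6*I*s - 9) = (s + 4*I)/(s^2 + s*(1 - 3*I) - 3*I)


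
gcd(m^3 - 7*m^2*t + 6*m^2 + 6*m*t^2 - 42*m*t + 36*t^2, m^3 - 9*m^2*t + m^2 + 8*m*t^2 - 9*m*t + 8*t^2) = -m + t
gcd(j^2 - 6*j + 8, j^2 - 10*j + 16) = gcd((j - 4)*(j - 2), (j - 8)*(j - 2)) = j - 2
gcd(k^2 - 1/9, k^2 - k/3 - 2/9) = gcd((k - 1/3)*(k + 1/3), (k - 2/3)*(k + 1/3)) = k + 1/3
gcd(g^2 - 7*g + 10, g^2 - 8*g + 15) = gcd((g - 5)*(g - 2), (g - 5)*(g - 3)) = g - 5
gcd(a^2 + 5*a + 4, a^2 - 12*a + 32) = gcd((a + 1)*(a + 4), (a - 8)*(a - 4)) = 1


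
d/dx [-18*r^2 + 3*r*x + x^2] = 3*r + 2*x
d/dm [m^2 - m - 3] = 2*m - 1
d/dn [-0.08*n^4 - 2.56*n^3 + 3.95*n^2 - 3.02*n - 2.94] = -0.32*n^3 - 7.68*n^2 + 7.9*n - 3.02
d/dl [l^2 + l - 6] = 2*l + 1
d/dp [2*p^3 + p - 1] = 6*p^2 + 1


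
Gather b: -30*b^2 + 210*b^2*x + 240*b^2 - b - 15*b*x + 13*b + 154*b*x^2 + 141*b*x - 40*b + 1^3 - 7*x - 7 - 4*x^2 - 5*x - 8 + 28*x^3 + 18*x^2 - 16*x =b^2*(210*x + 210) + b*(154*x^2 + 126*x - 28) + 28*x^3 + 14*x^2 - 28*x - 14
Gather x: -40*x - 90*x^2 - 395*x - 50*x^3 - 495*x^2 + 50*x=-50*x^3 - 585*x^2 - 385*x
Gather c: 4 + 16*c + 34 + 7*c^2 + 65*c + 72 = 7*c^2 + 81*c + 110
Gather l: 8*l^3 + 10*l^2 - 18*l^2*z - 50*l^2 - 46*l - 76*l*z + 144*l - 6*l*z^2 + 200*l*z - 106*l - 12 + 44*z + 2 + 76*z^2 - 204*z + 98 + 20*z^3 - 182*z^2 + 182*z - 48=8*l^3 + l^2*(-18*z - 40) + l*(-6*z^2 + 124*z - 8) + 20*z^3 - 106*z^2 + 22*z + 40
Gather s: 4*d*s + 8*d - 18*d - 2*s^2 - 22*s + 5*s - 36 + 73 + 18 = -10*d - 2*s^2 + s*(4*d - 17) + 55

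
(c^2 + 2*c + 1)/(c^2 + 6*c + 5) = (c + 1)/(c + 5)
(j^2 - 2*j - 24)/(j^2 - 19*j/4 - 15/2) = 4*(j + 4)/(4*j + 5)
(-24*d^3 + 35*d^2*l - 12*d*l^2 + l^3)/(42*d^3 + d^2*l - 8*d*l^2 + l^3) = (-8*d^2 + 9*d*l - l^2)/(14*d^2 + 5*d*l - l^2)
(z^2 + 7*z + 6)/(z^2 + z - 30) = (z + 1)/(z - 5)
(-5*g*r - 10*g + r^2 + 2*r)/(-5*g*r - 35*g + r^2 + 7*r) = (r + 2)/(r + 7)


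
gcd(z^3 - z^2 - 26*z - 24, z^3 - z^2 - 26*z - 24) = z^3 - z^2 - 26*z - 24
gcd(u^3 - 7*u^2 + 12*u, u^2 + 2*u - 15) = u - 3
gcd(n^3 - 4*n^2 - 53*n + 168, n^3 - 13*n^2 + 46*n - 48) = n^2 - 11*n + 24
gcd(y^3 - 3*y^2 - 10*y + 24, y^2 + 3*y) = y + 3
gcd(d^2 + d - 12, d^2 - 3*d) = d - 3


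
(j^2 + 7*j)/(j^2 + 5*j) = (j + 7)/(j + 5)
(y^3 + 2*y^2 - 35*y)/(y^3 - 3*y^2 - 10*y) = (y + 7)/(y + 2)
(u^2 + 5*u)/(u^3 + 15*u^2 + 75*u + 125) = u/(u^2 + 10*u + 25)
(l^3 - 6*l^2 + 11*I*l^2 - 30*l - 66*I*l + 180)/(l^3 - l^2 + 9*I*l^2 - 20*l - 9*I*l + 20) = (l^2 + 6*l*(-1 + I) - 36*I)/(l^2 + l*(-1 + 4*I) - 4*I)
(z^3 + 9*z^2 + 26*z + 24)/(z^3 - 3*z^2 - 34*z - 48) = (z + 4)/(z - 8)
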